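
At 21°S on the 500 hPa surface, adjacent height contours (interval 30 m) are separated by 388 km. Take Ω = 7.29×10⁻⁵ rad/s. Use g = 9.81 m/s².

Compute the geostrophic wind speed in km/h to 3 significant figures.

Coriolis parameter at 21°S:
f = 2Ω sin φ = 2 × 7.29×10⁻⁵ × sin 21° = 5.23×10⁻⁵ s⁻¹
Height gradient: |∂Z/∂n| = 30 m / 388000 m = 7.73×10⁻⁵
On a pressure surface, geostrophic balance gives V_g = (g/f)|∂Z/∂n|:
V_g = 9.81 × 7.73×10⁻⁵ / 5.23×10⁻⁵ = 14.5 m/s
Converting: 14.5 m/s × 3.6 = 52.3 km/h

52.3 km/h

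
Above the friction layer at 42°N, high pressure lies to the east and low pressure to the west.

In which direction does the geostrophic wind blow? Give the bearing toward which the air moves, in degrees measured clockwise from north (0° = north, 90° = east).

000°

The pressure-gradient force points toward the west (bearing 270°).
Geostrophic balance: in the Northern Hemisphere the Coriolis force deflects motion to the right, so the geostrophic wind blows 90° to the right of the pressure-gradient force (low pressure on the left).
Rotating 270° by 90° clockwise gives 000° — the wind blows toward the north.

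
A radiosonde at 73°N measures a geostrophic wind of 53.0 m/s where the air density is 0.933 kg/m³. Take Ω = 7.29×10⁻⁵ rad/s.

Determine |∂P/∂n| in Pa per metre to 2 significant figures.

6.9×10⁻³ Pa/m

Coriolis parameter at 73°N:
f = 2Ω sin φ = 2 × 7.29×10⁻⁵ × sin 73° = 1.39×10⁻⁴ s⁻¹
Geostrophic balance rearranged: |∂P/∂n| = f ρ V_g
|∂P/∂n| = 1.39×10⁻⁴ × 0.933 × 53.0 = 6.89×10⁻³ Pa/m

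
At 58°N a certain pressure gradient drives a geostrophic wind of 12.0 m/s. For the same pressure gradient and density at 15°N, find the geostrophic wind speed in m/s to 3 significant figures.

With the same pressure gradient and density, V_g ∝ 1/f ∝ 1/sin φ.
V₂ = V₁ · sin φ₁ / sin φ₂ = 12.0 × sin 58° / sin 15°
V₂ = 12.0 × 0.8480/0.2588 = 39.3 m/s

39.3 m/s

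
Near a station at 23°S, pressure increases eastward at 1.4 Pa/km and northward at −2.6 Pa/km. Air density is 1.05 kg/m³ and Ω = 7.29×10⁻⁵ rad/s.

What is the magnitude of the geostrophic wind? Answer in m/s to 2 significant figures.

49 m/s

Coriolis parameter at 23°S:
f = 2Ω sin φ = 2 × 7.29×10⁻⁵ × sin 23° = 5.70×10⁻⁵ s⁻¹
In the Southern Hemisphere f is negative: f = −5.70×10⁻⁵ s⁻¹.
Component geostrophic relations (x east, y north):
u_g = −(1/(fρ)) ∂P/∂y,  v_g = (1/(fρ)) ∂P/∂x
u_g = −(−2.6×10⁻³)/(−5.70×10⁻⁵ × 1.05) = −43.5 m/s;  v_g = (1.4×10⁻³)/(−5.70×10⁻⁵ × 1.05) = −23.4 m/s
|V_g| = √(u_g² + v_g²) = 49.4 m/s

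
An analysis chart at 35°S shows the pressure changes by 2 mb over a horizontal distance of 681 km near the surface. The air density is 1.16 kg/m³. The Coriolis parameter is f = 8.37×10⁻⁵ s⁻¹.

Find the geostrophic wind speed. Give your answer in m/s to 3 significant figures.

Pressure gradient: |∂P/∂n| = 200 Pa / 681000 m = 2.94×10⁻⁴ Pa/m
Geostrophic balance (pressure-gradient force = Coriolis force):
V_g = (1/(fρ)) |∂P/∂n| = 2.94×10⁻⁴ / (8.37×10⁻⁵ × 1.16) = 3.02 m/s

3.02 m/s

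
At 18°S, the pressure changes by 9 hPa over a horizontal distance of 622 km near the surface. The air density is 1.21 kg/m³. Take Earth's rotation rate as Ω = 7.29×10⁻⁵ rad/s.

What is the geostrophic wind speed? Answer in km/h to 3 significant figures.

Coriolis parameter at 18°S:
f = 2Ω sin φ = 2 × 7.29×10⁻⁵ × sin 18° = 4.51×10⁻⁵ s⁻¹
Pressure gradient: |∂P/∂n| = 900 Pa / 622000 m = 1.45×10⁻³ Pa/m
Geostrophic balance (pressure-gradient force = Coriolis force):
V_g = (1/(fρ)) |∂P/∂n| = 1.45×10⁻³ / (4.51×10⁻⁵ × 1.21) = 26.5 m/s
Converting: 26.5 m/s × 3.6 = 95.5 km/h

95.5 km/h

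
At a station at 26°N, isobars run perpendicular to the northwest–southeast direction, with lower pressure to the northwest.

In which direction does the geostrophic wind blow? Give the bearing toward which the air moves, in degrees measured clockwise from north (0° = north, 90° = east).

The pressure-gradient force points toward the northwest (bearing 315°).
Geostrophic balance: in the Northern Hemisphere the Coriolis force deflects motion to the right, so the geostrophic wind blows 90° to the right of the pressure-gradient force (low pressure on the left).
Rotating 315° by 90° clockwise gives 045° — the wind blows toward the northeast.

045°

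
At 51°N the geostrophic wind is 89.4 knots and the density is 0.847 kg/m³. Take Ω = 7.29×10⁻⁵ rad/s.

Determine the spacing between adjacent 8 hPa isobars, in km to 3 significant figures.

181 km

Coriolis parameter at 51°N:
f = 2Ω sin φ = 2 × 7.29×10⁻⁵ × sin 51° = 1.13×10⁻⁴ s⁻¹
Wind speed in SI: 89.4 knots = 46.0 m/s
Geostrophic balance rearranged: |∂P/∂n| = f ρ V_g
|∂P/∂n| = 1.13×10⁻⁴ × 0.847 × 46.0 = 4.41×10⁻³ Pa/m
Isobar spacing: Δn = ΔP/|∂P/∂n| = 800 Pa / 4.41×10⁻³ Pa/m = 181247 m ≈ 181 km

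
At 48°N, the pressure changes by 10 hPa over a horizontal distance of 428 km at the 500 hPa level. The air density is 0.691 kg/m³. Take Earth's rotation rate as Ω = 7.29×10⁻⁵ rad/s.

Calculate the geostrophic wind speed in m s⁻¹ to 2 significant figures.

Coriolis parameter at 48°N:
f = 2Ω sin φ = 2 × 7.29×10⁻⁵ × sin 48° = 1.08×10⁻⁴ s⁻¹
Pressure gradient: |∂P/∂n| = 1000 Pa / 428000 m = 2.34×10⁻³ Pa/m
Geostrophic balance (pressure-gradient force = Coriolis force):
V_g = (1/(fρ)) |∂P/∂n| = 2.34×10⁻³ / (1.08×10⁻⁴ × 0.691) = 31.2 m/s

31 m s⁻¹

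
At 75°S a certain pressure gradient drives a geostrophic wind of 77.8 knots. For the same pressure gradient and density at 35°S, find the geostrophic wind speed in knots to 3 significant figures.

131 knots

With the same pressure gradient and density, V_g ∝ 1/f ∝ 1/sin φ.
V₂ = V₁ · sin φ₁ / sin φ₂ = 77.8 × sin 75° / sin 35°
V₂ = 77.8 × 0.9659/0.5736 = 131 knots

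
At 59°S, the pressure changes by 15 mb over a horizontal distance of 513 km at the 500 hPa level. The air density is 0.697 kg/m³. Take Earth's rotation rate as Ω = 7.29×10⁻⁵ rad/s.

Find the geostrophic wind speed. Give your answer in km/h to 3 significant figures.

Coriolis parameter at 59°S:
f = 2Ω sin φ = 2 × 7.29×10⁻⁵ × sin 59° = 1.25×10⁻⁴ s⁻¹
Pressure gradient: |∂P/∂n| = 1500 Pa / 513000 m = 2.92×10⁻³ Pa/m
Geostrophic balance (pressure-gradient force = Coriolis force):
V_g = (1/(fρ)) |∂P/∂n| = 2.92×10⁻³ / (1.25×10⁻⁴ × 0.697) = 33.6 m/s
Converting: 33.6 m/s × 3.6 = 121 km/h

121 km/h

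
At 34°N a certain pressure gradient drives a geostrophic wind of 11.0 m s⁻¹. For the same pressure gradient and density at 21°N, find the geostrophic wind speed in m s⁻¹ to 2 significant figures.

17 m s⁻¹

With the same pressure gradient and density, V_g ∝ 1/f ∝ 1/sin φ.
V₂ = V₁ · sin φ₁ / sin φ₂ = 11.0 × sin 34° / sin 21°
V₂ = 11.0 × 0.5592/0.3584 = 17 m s⁻¹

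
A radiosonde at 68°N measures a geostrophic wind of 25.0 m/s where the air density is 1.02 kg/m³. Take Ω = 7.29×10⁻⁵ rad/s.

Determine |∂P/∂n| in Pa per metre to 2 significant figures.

Coriolis parameter at 68°N:
f = 2Ω sin φ = 2 × 7.29×10⁻⁵ × sin 68° = 1.35×10⁻⁴ s⁻¹
Geostrophic balance rearranged: |∂P/∂n| = f ρ V_g
|∂P/∂n| = 1.35×10⁻⁴ × 1.02 × 25.0 = 3.45×10⁻³ Pa/m

3.4×10⁻³ Pa/m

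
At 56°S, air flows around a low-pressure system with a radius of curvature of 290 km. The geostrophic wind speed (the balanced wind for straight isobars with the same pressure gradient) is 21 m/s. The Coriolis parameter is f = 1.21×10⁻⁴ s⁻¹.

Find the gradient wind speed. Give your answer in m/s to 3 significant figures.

Around a low, centrifugal force acts outward with Coriolis, so pressure-gradient force balances both:
(1/ρ)|∂P/∂n| = fV + V²/R  →  V² + fR·V − fR·V_g = 0
With fR = 1.21×10⁻⁴ × 290×10³ m = 35.1 m/s:
V = [−fR + √((fR)² + 4 fR V_g)]/2 = [−35.1 + √(35.1² + 4×35.1×21)]/2 = 14.8 m/s
Subgeostrophic (V < V_g = 21 m/s), as expected around a low.

14.8 m/s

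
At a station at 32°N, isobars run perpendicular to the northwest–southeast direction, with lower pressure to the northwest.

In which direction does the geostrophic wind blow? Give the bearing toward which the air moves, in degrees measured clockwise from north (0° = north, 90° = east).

045°

The pressure-gradient force points toward the northwest (bearing 315°).
Geostrophic balance: in the Northern Hemisphere the Coriolis force deflects motion to the right, so the geostrophic wind blows 90° to the right of the pressure-gradient force (low pressure on the left).
Rotating 315° by 90° clockwise gives 045° — the wind blows toward the northeast.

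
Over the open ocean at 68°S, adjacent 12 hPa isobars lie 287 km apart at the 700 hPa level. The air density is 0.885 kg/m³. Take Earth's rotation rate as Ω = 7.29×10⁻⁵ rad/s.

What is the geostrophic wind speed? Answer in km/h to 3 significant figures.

126 km/h

Coriolis parameter at 68°S:
f = 2Ω sin φ = 2 × 7.29×10⁻⁵ × sin 68° = 1.35×10⁻⁴ s⁻¹
Pressure gradient: |∂P/∂n| = 1200 Pa / 287000 m = 4.18×10⁻³ Pa/m
Geostrophic balance (pressure-gradient force = Coriolis force):
V_g = (1/(fρ)) |∂P/∂n| = 4.18×10⁻³ / (1.35×10⁻⁴ × 0.885) = 34.9 m/s
Converting: 34.9 m/s × 3.6 = 126 km/h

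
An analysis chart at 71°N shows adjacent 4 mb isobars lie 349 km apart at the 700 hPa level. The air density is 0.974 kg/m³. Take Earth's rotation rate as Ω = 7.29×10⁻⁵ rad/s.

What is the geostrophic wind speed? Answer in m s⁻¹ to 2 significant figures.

Coriolis parameter at 71°N:
f = 2Ω sin φ = 2 × 7.29×10⁻⁵ × sin 71° = 1.38×10⁻⁴ s⁻¹
Pressure gradient: |∂P/∂n| = 400 Pa / 349000 m = 1.15×10⁻³ Pa/m
Geostrophic balance (pressure-gradient force = Coriolis force):
V_g = (1/(fρ)) |∂P/∂n| = 1.15×10⁻³ / (1.38×10⁻⁴ × 0.974) = 8.54 m/s

8.5 m s⁻¹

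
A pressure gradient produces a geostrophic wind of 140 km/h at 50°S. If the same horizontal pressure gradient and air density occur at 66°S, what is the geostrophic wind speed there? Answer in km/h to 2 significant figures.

120 km/h

With the same pressure gradient and density, V_g ∝ 1/f ∝ 1/sin φ.
V₂ = V₁ · sin φ₁ / sin φ₂ = 140 × sin 50° / sin 66°
V₂ = 140 × 0.7660/0.9135 = 120 km/h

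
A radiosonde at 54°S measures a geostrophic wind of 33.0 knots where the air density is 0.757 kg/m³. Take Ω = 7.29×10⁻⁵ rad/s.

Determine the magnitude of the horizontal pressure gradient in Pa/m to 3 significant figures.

Coriolis parameter at 54°S:
f = 2Ω sin φ = 2 × 7.29×10⁻⁵ × sin 54° = 1.18×10⁻⁴ s⁻¹
Wind speed in SI: 33.0 knots = 17.0 m/s
Geostrophic balance rearranged: |∂P/∂n| = f ρ V_g
|∂P/∂n| = 1.18×10⁻⁴ × 0.757 × 17.0 = 1.52×10⁻³ Pa/m

1.52×10⁻³ Pa/m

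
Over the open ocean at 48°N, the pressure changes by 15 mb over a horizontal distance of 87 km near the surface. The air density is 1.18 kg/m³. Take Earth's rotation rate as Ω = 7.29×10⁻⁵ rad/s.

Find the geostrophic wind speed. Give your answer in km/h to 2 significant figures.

490 km/h

Coriolis parameter at 48°N:
f = 2Ω sin φ = 2 × 7.29×10⁻⁵ × sin 48° = 1.08×10⁻⁴ s⁻¹
Pressure gradient: |∂P/∂n| = 1500 Pa / 87000 m = 1.72×10⁻² Pa/m
Geostrophic balance (pressure-gradient force = Coriolis force):
V_g = (1/(fρ)) |∂P/∂n| = 1.72×10⁻² / (1.08×10⁻⁴ × 1.18) = 135 m/s
Converting: 135 m/s × 3.6 = 490 km/h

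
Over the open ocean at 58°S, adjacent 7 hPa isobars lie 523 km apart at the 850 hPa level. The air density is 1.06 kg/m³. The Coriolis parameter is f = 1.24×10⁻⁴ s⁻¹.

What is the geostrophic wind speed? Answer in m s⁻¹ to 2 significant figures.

10 m s⁻¹

Pressure gradient: |∂P/∂n| = 700 Pa / 523000 m = 1.34×10⁻³ Pa/m
Geostrophic balance (pressure-gradient force = Coriolis force):
V_g = (1/(fρ)) |∂P/∂n| = 1.34×10⁻³ / (1.24×10⁻⁴ × 1.06) = 10.2 m/s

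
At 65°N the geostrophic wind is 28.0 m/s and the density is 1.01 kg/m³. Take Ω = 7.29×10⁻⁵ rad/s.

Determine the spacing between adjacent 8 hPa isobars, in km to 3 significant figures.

214 km

Coriolis parameter at 65°N:
f = 2Ω sin φ = 2 × 7.29×10⁻⁵ × sin 65° = 1.32×10⁻⁴ s⁻¹
Geostrophic balance rearranged: |∂P/∂n| = f ρ V_g
|∂P/∂n| = 1.32×10⁻⁴ × 1.01 × 28.0 = 3.74×10⁻³ Pa/m
Isobar spacing: Δn = ΔP/|∂P/∂n| = 800 Pa / 3.74×10⁻³ Pa/m = 214081 m ≈ 214 km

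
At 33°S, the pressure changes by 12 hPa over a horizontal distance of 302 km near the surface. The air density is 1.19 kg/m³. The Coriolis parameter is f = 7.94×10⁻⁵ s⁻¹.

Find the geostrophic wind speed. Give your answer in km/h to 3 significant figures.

Pressure gradient: |∂P/∂n| = 1200 Pa / 302000 m = 3.97×10⁻³ Pa/m
Geostrophic balance (pressure-gradient force = Coriolis force):
V_g = (1/(fρ)) |∂P/∂n| = 3.97×10⁻³ / (7.94×10⁻⁵ × 1.19) = 42.1 m/s
Converting: 42.1 m/s × 3.6 = 151 km/h

151 km/h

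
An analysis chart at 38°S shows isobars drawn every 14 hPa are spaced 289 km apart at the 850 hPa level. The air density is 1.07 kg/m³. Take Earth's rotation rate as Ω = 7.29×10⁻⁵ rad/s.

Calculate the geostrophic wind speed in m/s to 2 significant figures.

Coriolis parameter at 38°S:
f = 2Ω sin φ = 2 × 7.29×10⁻⁵ × sin 38° = 8.98×10⁻⁵ s⁻¹
Pressure gradient: |∂P/∂n| = 1400 Pa / 289000 m = 4.84×10⁻³ Pa/m
Geostrophic balance (pressure-gradient force = Coriolis force):
V_g = (1/(fρ)) |∂P/∂n| = 4.84×10⁻³ / (8.98×10⁻⁵ × 1.07) = 50.4 m/s

50 m/s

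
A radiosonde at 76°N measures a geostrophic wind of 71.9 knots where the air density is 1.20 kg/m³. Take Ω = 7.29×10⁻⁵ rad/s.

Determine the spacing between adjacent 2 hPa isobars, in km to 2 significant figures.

32 km

Coriolis parameter at 76°N:
f = 2Ω sin φ = 2 × 7.29×10⁻⁵ × sin 76° = 1.41×10⁻⁴ s⁻¹
Wind speed in SI: 71.9 knots = 37.0 m/s
Geostrophic balance rearranged: |∂P/∂n| = f ρ V_g
|∂P/∂n| = 1.41×10⁻⁴ × 1.20 × 37.0 = 6.28×10⁻³ Pa/m
Isobar spacing: Δn = ΔP/|∂P/∂n| = 200 Pa / 6.28×10⁻³ Pa/m = 31851 m ≈ 32 km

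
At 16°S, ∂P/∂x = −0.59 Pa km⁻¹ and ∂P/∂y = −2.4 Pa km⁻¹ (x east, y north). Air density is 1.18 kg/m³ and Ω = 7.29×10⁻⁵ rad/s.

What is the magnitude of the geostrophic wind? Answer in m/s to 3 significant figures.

52.1 m/s

Coriolis parameter at 16°S:
f = 2Ω sin φ = 2 × 7.29×10⁻⁵ × sin 16° = 4.02×10⁻⁵ s⁻¹
In the Southern Hemisphere f is negative: f = −4.02×10⁻⁵ s⁻¹.
Component geostrophic relations (x east, y north):
u_g = −(1/(fρ)) ∂P/∂y,  v_g = (1/(fρ)) ∂P/∂x
u_g = −(−2.4×10⁻³)/(−4.02×10⁻⁵ × 1.18) = −50.6 m/s;  v_g = (−0.59×10⁻³)/(−4.02×10⁻⁵ × 1.18) = 12.4 m/s
|V_g| = √(u_g² + v_g²) = 52.1 m/s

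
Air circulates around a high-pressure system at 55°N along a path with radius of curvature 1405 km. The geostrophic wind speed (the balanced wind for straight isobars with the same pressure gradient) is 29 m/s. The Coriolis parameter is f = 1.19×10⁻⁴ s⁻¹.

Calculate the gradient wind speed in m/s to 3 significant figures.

Around a high, pressure-gradient force acts outward with centrifugal, so Coriolis balances both:
fV = (1/ρ)|∂P/∂n| + V²/R  →  V² − fR·V + fR·V_g = 0
With fR = 1.19×10⁻⁴ × 1405×10³ m = 167 m/s:
V = [fR − √((fR)² − 4 fR V_g)]/2 = [167 − √(167² − 4×167×29)]/2 = 37.3 m/s
Supergeostrophic (V > V_g = 29 m/s), as expected around a high.

37.3 m/s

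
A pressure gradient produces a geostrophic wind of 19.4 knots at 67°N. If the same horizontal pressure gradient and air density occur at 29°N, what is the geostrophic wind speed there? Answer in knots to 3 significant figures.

With the same pressure gradient and density, V_g ∝ 1/f ∝ 1/sin φ.
V₂ = V₁ · sin φ₁ / sin φ₂ = 19.4 × sin 67° / sin 29°
V₂ = 19.4 × 0.9205/0.4848 = 36.8 knots

36.8 knots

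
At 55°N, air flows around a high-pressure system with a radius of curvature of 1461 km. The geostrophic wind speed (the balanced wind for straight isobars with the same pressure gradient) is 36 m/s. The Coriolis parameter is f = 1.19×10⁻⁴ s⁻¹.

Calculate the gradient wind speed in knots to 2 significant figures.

99 knots

Around a high, pressure-gradient force acts outward with centrifugal, so Coriolis balances both:
fV = (1/ρ)|∂P/∂n| + V²/R  →  V² − fR·V + fR·V_g = 0
With fR = 1.19×10⁻⁴ × 1461×10³ m = 174 m/s:
V = [fR − √((fR)² − 4 fR V_g)]/2 = [174 − √(174² − 4×174×36)]/2 = 50.9 m/s
Supergeostrophic (V > V_g = 36 m/s), as expected around a high.
Converting: 50.9 m/s × 1.944 = 99 knots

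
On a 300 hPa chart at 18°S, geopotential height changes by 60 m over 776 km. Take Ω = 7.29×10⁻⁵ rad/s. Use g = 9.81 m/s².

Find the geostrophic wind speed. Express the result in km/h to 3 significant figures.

Coriolis parameter at 18°S:
f = 2Ω sin φ = 2 × 7.29×10⁻⁵ × sin 18° = 4.51×10⁻⁵ s⁻¹
Height gradient: |∂Z/∂n| = 60 m / 776000 m = 7.73×10⁻⁵
On a pressure surface, geostrophic balance gives V_g = (g/f)|∂Z/∂n|:
V_g = 9.81 × 7.73×10⁻⁵ / 4.51×10⁻⁵ = 16.8 m/s
Converting: 16.8 m/s × 3.6 = 60.6 km/h

60.6 km/h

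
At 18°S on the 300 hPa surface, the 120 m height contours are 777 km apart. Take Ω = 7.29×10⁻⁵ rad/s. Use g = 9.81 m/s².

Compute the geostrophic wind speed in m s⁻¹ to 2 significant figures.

Coriolis parameter at 18°S:
f = 2Ω sin φ = 2 × 7.29×10⁻⁵ × sin 18° = 4.51×10⁻⁵ s⁻¹
Height gradient: |∂Z/∂n| = 120 m / 777000 m = 1.54×10⁻⁴
On a pressure surface, geostrophic balance gives V_g = (g/f)|∂Z/∂n|:
V_g = 9.81 × 1.54×10⁻⁴ / 4.51×10⁻⁵ = 33.6 m/s

34 m s⁻¹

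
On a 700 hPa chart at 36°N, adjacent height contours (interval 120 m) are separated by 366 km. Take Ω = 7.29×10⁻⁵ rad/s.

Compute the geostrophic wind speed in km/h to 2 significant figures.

Coriolis parameter at 36°N:
f = 2Ω sin φ = 2 × 7.29×10⁻⁵ × sin 36° = 8.57×10⁻⁵ s⁻¹
Height gradient: |∂Z/∂n| = 120 m / 366000 m = 3.28×10⁻⁴
On a pressure surface, geostrophic balance gives V_g = (g/f)|∂Z/∂n|:
V_g = 9.81 × 3.28×10⁻⁴ / 8.57×10⁻⁵ = 37.5 m/s
Converting: 37.5 m/s × 3.6 = 140 km/h

140 km/h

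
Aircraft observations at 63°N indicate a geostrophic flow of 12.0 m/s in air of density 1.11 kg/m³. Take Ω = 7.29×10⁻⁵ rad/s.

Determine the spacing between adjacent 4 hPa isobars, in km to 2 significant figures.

230 km

Coriolis parameter at 63°N:
f = 2Ω sin φ = 2 × 7.29×10⁻⁵ × sin 63° = 1.30×10⁻⁴ s⁻¹
Geostrophic balance rearranged: |∂P/∂n| = f ρ V_g
|∂P/∂n| = 1.30×10⁻⁴ × 1.11 × 12.0 = 1.73×10⁻³ Pa/m
Isobar spacing: Δn = ΔP/|∂P/∂n| = 400 Pa / 1.73×10⁻³ Pa/m = 231162 m ≈ 230 km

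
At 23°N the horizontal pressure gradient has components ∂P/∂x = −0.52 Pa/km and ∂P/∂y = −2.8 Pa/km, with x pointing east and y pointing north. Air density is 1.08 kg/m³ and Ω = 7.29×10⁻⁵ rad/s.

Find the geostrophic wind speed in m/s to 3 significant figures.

Coriolis parameter at 23°N:
f = 2Ω sin φ = 2 × 7.29×10⁻⁵ × sin 23° = 5.70×10⁻⁵ s⁻¹
Component geostrophic relations (x east, y north):
u_g = −(1/(fρ)) ∂P/∂y,  v_g = (1/(fρ)) ∂P/∂x
u_g = −(−2.8×10⁻³)/(5.70×10⁻⁵ × 1.08) = 45.5 m/s;  v_g = (−0.52×10⁻³)/(5.70×10⁻⁵ × 1.08) = −8.45 m/s
|V_g| = √(u_g² + v_g²) = 46.3 m/s

46.3 m/s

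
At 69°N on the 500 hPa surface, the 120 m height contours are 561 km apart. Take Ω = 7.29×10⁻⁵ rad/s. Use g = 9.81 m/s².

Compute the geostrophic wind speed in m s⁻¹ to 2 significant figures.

Coriolis parameter at 69°N:
f = 2Ω sin φ = 2 × 7.29×10⁻⁵ × sin 69° = 1.36×10⁻⁴ s⁻¹
Height gradient: |∂Z/∂n| = 120 m / 561000 m = 2.14×10⁻⁴
On a pressure surface, geostrophic balance gives V_g = (g/f)|∂Z/∂n|:
V_g = 9.81 × 2.14×10⁻⁴ / 1.36×10⁻⁴ = 15.4 m/s

15 m s⁻¹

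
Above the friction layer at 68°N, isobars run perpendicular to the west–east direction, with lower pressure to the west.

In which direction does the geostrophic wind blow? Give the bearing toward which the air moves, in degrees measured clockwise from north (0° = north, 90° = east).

The pressure-gradient force points toward the west (bearing 270°).
Geostrophic balance: in the Northern Hemisphere the Coriolis force deflects motion to the right, so the geostrophic wind blows 90° to the right of the pressure-gradient force (low pressure on the left).
Rotating 270° by 90° clockwise gives 000° — the wind blows toward the north.

000°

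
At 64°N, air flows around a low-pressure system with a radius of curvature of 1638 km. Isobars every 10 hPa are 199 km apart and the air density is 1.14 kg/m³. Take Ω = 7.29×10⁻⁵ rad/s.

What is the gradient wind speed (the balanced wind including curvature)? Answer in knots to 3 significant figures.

57.5 knots

Coriolis parameter at 64°N:
f = 2Ω sin φ = 2 × 7.29×10⁻⁵ × sin 64° = 1.31×10⁻⁴ s⁻¹
Pressure gradient: |∂P/∂n| = 1000 Pa / 199000 m = 5.03×10⁻³ Pa/m
Geostrophic speed: V_g = |∂P/∂n|/(fρ) = 5.03×10⁻³/(1.31×10⁻⁴ × 1.14) = 33.6 m/s
Around a low, centrifugal force acts outward with Coriolis, so pressure-gradient force balances both:
(1/ρ)|∂P/∂n| = fV + V²/R  →  V² + fR·V − fR·V_g = 0
With fR = 1.31×10⁻⁴ × 1638×10³ m = 215 m/s:
V = [−fR + √((fR)² + 4 fR V_g)]/2 = [−215 + √(215² + 4×215×33.6)]/2 = 29.6 m/s
Subgeostrophic (V < V_g = 33.6 m/s), as expected around a low.
Converting: 29.6 m/s × 1.944 = 57.5 knots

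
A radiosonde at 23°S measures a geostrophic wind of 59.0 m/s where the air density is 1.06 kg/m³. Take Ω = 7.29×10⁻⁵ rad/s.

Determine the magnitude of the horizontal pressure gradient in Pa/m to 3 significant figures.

Coriolis parameter at 23°S:
f = 2Ω sin φ = 2 × 7.29×10⁻⁵ × sin 23° = 5.70×10⁻⁵ s⁻¹
Geostrophic balance rearranged: |∂P/∂n| = f ρ V_g
|∂P/∂n| = 5.70×10⁻⁵ × 1.06 × 59.0 = 3.56×10⁻³ Pa/m

3.56×10⁻³ Pa/m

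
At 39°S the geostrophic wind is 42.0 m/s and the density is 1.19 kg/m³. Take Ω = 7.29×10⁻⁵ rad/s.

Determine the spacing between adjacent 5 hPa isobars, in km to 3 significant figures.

Coriolis parameter at 39°S:
f = 2Ω sin φ = 2 × 7.29×10⁻⁵ × sin 39° = 9.18×10⁻⁵ s⁻¹
Geostrophic balance rearranged: |∂P/∂n| = f ρ V_g
|∂P/∂n| = 9.18×10⁻⁵ × 1.19 × 42.0 = 4.59×10⁻³ Pa/m
Isobar spacing: Δn = ΔP/|∂P/∂n| = 500 Pa / 4.59×10⁻³ Pa/m = 109030 m ≈ 109 km

109 km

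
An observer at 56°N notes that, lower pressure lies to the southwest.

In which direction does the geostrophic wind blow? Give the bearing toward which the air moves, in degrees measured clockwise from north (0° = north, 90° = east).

315°

The pressure-gradient force points toward the southwest (bearing 225°).
Geostrophic balance: in the Northern Hemisphere the Coriolis force deflects motion to the right, so the geostrophic wind blows 90° to the right of the pressure-gradient force (low pressure on the left).
Rotating 225° by 90° clockwise gives 315° — the wind blows toward the northwest.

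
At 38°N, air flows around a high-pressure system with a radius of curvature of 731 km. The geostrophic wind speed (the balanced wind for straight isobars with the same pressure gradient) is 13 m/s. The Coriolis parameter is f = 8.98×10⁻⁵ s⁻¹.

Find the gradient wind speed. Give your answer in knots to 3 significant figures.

Around a high, pressure-gradient force acts outward with centrifugal, so Coriolis balances both:
fV = (1/ρ)|∂P/∂n| + V²/R  →  V² − fR·V + fR·V_g = 0
With fR = 8.98×10⁻⁵ × 731×10³ m = 65.6 m/s:
V = [fR − √((fR)² − 4 fR V_g)]/2 = [65.6 − √(65.6² − 4×65.6×13)]/2 = 17.9 m/s
Supergeostrophic (V > V_g = 13 m/s), as expected around a high.
Converting: 17.9 m/s × 1.944 = 34.7 knots

34.7 knots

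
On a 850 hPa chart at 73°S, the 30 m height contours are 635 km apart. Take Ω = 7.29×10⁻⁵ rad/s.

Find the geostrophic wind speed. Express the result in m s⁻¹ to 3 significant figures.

3.32 m s⁻¹

Coriolis parameter at 73°S:
f = 2Ω sin φ = 2 × 7.29×10⁻⁵ × sin 73° = 1.39×10⁻⁴ s⁻¹
Height gradient: |∂Z/∂n| = 30 m / 635000 m = 4.72×10⁻⁵
On a pressure surface, geostrophic balance gives V_g = (g/f)|∂Z/∂n|:
V_g = 9.81 × 4.72×10⁻⁵ / 1.39×10⁻⁴ = 3.32 m/s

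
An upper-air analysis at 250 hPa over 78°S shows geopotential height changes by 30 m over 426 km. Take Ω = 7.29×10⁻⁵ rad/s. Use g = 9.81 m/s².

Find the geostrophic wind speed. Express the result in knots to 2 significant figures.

9.4 knots

Coriolis parameter at 78°S:
f = 2Ω sin φ = 2 × 7.29×10⁻⁵ × sin 78° = 1.43×10⁻⁴ s⁻¹
Height gradient: |∂Z/∂n| = 30 m / 426000 m = 7.04×10⁻⁵
On a pressure surface, geostrophic balance gives V_g = (g/f)|∂Z/∂n|:
V_g = 9.81 × 7.04×10⁻⁵ / 1.43×10⁻⁴ = 4.84 m/s
Converting: 4.84 m/s × 1.944 = 9.4 knots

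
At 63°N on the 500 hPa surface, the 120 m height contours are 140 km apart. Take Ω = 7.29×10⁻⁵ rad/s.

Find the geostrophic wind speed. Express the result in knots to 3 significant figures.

Coriolis parameter at 63°N:
f = 2Ω sin φ = 2 × 7.29×10⁻⁵ × sin 63° = 1.30×10⁻⁴ s⁻¹
Height gradient: |∂Z/∂n| = 120 m / 140000 m = 8.57×10⁻⁴
On a pressure surface, geostrophic balance gives V_g = (g/f)|∂Z/∂n|:
V_g = 9.81 × 8.57×10⁻⁴ / 1.30×10⁻⁴ = 64.7 m/s
Converting: 64.7 m/s × 1.944 = 126 knots

126 knots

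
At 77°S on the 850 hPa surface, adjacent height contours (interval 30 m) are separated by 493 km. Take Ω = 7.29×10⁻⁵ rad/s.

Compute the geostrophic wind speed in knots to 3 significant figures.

Coriolis parameter at 77°S:
f = 2Ω sin φ = 2 × 7.29×10⁻⁵ × sin 77° = 1.42×10⁻⁴ s⁻¹
Height gradient: |∂Z/∂n| = 30 m / 493000 m = 6.09×10⁻⁵
On a pressure surface, geostrophic balance gives V_g = (g/f)|∂Z/∂n|:
V_g = 9.81 × 6.09×10⁻⁵ / 1.42×10⁻⁴ = 4.20 m/s
Converting: 4.20 m/s × 1.944 = 8.17 knots

8.17 knots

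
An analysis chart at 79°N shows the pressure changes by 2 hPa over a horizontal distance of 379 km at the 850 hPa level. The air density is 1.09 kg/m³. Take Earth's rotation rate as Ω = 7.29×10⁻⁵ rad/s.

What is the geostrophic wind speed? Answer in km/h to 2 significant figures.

12 km/h

Coriolis parameter at 79°N:
f = 2Ω sin φ = 2 × 7.29×10⁻⁵ × sin 79° = 1.43×10⁻⁴ s⁻¹
Pressure gradient: |∂P/∂n| = 200 Pa / 379000 m = 5.28×10⁻⁴ Pa/m
Geostrophic balance (pressure-gradient force = Coriolis force):
V_g = (1/(fρ)) |∂P/∂n| = 5.28×10⁻⁴ / (1.43×10⁻⁴ × 1.09) = 3.38 m/s
Converting: 3.38 m/s × 3.6 = 12 km/h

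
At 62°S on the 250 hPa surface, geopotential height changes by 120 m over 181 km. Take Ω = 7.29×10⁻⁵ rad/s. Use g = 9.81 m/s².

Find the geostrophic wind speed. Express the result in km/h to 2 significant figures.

180 km/h

Coriolis parameter at 62°S:
f = 2Ω sin φ = 2 × 7.29×10⁻⁵ × sin 62° = 1.29×10⁻⁴ s⁻¹
Height gradient: |∂Z/∂n| = 120 m / 181000 m = 6.63×10⁻⁴
On a pressure surface, geostrophic balance gives V_g = (g/f)|∂Z/∂n|:
V_g = 9.81 × 6.63×10⁻⁴ / 1.29×10⁻⁴ = 50.5 m/s
Converting: 50.5 m/s × 3.6 = 180 km/h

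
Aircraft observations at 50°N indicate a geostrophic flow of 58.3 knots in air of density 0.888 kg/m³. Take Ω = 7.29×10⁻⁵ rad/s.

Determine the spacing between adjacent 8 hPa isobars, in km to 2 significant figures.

Coriolis parameter at 50°N:
f = 2Ω sin φ = 2 × 7.29×10⁻⁵ × sin 50° = 1.12×10⁻⁴ s⁻¹
Wind speed in SI: 58.3 knots = 30.0 m/s
Geostrophic balance rearranged: |∂P/∂n| = f ρ V_g
|∂P/∂n| = 1.12×10⁻⁴ × 0.888 × 30.0 = 2.97×10⁻³ Pa/m
Isobar spacing: Δn = ΔP/|∂P/∂n| = 800 Pa / 2.97×10⁻³ Pa/m = 268942 m ≈ 270 km

270 km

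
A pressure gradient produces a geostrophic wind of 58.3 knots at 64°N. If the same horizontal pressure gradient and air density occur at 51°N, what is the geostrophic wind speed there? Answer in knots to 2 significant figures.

67 knots

With the same pressure gradient and density, V_g ∝ 1/f ∝ 1/sin φ.
V₂ = V₁ · sin φ₁ / sin φ₂ = 58.3 × sin 64° / sin 51°
V₂ = 58.3 × 0.8988/0.7771 = 67 knots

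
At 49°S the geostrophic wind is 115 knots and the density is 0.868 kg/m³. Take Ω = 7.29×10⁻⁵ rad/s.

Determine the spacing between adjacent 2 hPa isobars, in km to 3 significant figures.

35.4 km

Coriolis parameter at 49°S:
f = 2Ω sin φ = 2 × 7.29×10⁻⁵ × sin 49° = 1.10×10⁻⁴ s⁻¹
Wind speed in SI: 115 knots = 59.2 m/s
Geostrophic balance rearranged: |∂P/∂n| = f ρ V_g
|∂P/∂n| = 1.10×10⁻⁴ × 0.868 × 59.2 = 5.65×10⁻³ Pa/m
Isobar spacing: Δn = ΔP/|∂P/∂n| = 200 Pa / 5.65×10⁻³ Pa/m = 35395 m ≈ 35.4 km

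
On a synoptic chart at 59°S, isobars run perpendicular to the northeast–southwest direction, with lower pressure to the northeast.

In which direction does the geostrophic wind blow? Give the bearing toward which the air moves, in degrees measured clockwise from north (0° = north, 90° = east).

315°

The pressure-gradient force points toward the northeast (bearing 045°).
Geostrophic balance: in the Southern Hemisphere the Coriolis force deflects motion to the left, so the geostrophic wind blows 90° to the left of the pressure-gradient force (low pressure on the right).
Rotating 045° by 90° counterclockwise gives 315° — the wind blows toward the northwest.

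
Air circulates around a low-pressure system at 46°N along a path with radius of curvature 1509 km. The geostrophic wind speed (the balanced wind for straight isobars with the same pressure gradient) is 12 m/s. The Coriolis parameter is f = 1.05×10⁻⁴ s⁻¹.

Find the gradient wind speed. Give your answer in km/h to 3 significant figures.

Around a low, centrifugal force acts outward with Coriolis, so pressure-gradient force balances both:
(1/ρ)|∂P/∂n| = fV + V²/R  →  V² + fR·V − fR·V_g = 0
With fR = 1.05×10⁻⁴ × 1509×10³ m = 158 m/s:
V = [−fR + √((fR)² + 4 fR V_g)]/2 = [−158 + √(158² + 4×158×12)]/2 = 11.2 m/s
Subgeostrophic (V < V_g = 12 m/s), as expected around a low.
Converting: 11.2 m/s × 3.6 = 40.3 km/h

40.3 km/h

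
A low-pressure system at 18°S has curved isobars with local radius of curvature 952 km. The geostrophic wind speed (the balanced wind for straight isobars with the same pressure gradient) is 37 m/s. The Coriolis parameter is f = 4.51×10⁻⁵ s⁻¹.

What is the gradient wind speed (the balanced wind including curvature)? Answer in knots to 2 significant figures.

46 knots

Around a low, centrifugal force acts outward with Coriolis, so pressure-gradient force balances both:
(1/ρ)|∂P/∂n| = fV + V²/R  →  V² + fR·V − fR·V_g = 0
With fR = 4.51×10⁻⁵ × 952×10³ m = 42.9 m/s:
V = [−fR + √((fR)² + 4 fR V_g)]/2 = [−42.9 + √(42.9² + 4×42.9×37)]/2 = 23.8 m/s
Subgeostrophic (V < V_g = 37 m/s), as expected around a low.
Converting: 23.8 m/s × 1.944 = 46 knots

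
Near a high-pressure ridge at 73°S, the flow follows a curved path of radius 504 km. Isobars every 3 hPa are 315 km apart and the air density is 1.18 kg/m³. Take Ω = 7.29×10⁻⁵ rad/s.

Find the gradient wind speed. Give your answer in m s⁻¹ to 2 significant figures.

Coriolis parameter at 73°S:
f = 2Ω sin φ = 2 × 7.29×10⁻⁵ × sin 73° = 1.39×10⁻⁴ s⁻¹
Pressure gradient: |∂P/∂n| = 300 Pa / 315000 m = 9.52×10⁻⁴ Pa/m
Geostrophic speed: V_g = |∂P/∂n|/(fρ) = 9.52×10⁻⁴/(1.39×10⁻⁴ × 1.18) = 5.79 m/s
Around a high, pressure-gradient force acts outward with centrifugal, so Coriolis balances both:
fV = (1/ρ)|∂P/∂n| + V²/R  →  V² − fR·V + fR·V_g = 0
With fR = 1.39×10⁻⁴ × 504×10³ m = 70.3 m/s:
V = [fR − √((fR)² − 4 fR V_g)]/2 = [70.3 − √(70.3² − 4×70.3×5.79)]/2 = 6.37 m/s
Supergeostrophic (V > V_g = 5.79 m/s), as expected around a high.

6.4 m s⁻¹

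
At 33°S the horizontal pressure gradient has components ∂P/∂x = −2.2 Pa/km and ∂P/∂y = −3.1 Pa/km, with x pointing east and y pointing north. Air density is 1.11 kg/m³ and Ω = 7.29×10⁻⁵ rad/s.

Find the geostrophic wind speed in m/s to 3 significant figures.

Coriolis parameter at 33°S:
f = 2Ω sin φ = 2 × 7.29×10⁻⁵ × sin 33° = 7.94×10⁻⁵ s⁻¹
In the Southern Hemisphere f is negative: f = −7.94×10⁻⁵ s⁻¹.
Component geostrophic relations (x east, y north):
u_g = −(1/(fρ)) ∂P/∂y,  v_g = (1/(fρ)) ∂P/∂x
u_g = −(−3.1×10⁻³)/(−7.94×10⁻⁵ × 1.11) = −35.2 m/s;  v_g = (−2.2×10⁻³)/(−7.94×10⁻⁵ × 1.11) = 25.0 m/s
|V_g| = √(u_g² + v_g²) = 43.1 m/s

43.1 m/s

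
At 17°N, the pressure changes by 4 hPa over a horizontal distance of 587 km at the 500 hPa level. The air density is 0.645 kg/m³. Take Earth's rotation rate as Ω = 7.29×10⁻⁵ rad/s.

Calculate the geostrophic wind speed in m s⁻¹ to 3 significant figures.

Coriolis parameter at 17°N:
f = 2Ω sin φ = 2 × 7.29×10⁻⁵ × sin 17° = 4.26×10⁻⁵ s⁻¹
Pressure gradient: |∂P/∂n| = 400 Pa / 587000 m = 6.81×10⁻⁴ Pa/m
Geostrophic balance (pressure-gradient force = Coriolis force):
V_g = (1/(fρ)) |∂P/∂n| = 6.81×10⁻⁴ / (4.26×10⁻⁵ × 0.645) = 24.8 m/s

24.8 m s⁻¹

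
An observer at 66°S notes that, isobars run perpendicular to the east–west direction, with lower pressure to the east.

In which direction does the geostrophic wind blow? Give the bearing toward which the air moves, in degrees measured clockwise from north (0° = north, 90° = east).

000°

The pressure-gradient force points toward the east (bearing 090°).
Geostrophic balance: in the Southern Hemisphere the Coriolis force deflects motion to the left, so the geostrophic wind blows 90° to the left of the pressure-gradient force (low pressure on the right).
Rotating 090° by 90° counterclockwise gives 000° — the wind blows toward the north.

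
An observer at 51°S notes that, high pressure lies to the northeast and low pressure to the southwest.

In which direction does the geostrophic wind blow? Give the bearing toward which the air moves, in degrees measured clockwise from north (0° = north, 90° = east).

The pressure-gradient force points toward the southwest (bearing 225°).
Geostrophic balance: in the Southern Hemisphere the Coriolis force deflects motion to the left, so the geostrophic wind blows 90° to the left of the pressure-gradient force (low pressure on the right).
Rotating 225° by 90° counterclockwise gives 135° — the wind blows toward the southeast.

135°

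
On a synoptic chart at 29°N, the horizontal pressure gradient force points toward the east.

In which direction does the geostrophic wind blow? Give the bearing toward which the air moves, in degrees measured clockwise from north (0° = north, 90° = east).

180°

The pressure-gradient force points toward the east (bearing 090°).
Geostrophic balance: in the Northern Hemisphere the Coriolis force deflects motion to the right, so the geostrophic wind blows 90° to the right of the pressure-gradient force (low pressure on the left).
Rotating 090° by 90° clockwise gives 180° — the wind blows toward the south.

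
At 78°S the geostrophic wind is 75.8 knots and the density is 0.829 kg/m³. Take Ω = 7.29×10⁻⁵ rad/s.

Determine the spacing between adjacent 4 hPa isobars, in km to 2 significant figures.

Coriolis parameter at 78°S:
f = 2Ω sin φ = 2 × 7.29×10⁻⁵ × sin 78° = 1.43×10⁻⁴ s⁻¹
Wind speed in SI: 75.8 knots = 39.0 m/s
Geostrophic balance rearranged: |∂P/∂n| = f ρ V_g
|∂P/∂n| = 1.43×10⁻⁴ × 0.829 × 39.0 = 4.61×10⁻³ Pa/m
Isobar spacing: Δn = ΔP/|∂P/∂n| = 400 Pa / 4.61×10⁻³ Pa/m = 86763 m ≈ 87 km

87 km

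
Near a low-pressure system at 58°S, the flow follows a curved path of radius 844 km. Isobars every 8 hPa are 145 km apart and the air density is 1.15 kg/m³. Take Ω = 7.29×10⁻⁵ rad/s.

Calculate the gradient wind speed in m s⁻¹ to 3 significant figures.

Coriolis parameter at 58°S:
f = 2Ω sin φ = 2 × 7.29×10⁻⁵ × sin 58° = 1.24×10⁻⁴ s⁻¹
Pressure gradient: |∂P/∂n| = 800 Pa / 145000 m = 5.52×10⁻³ Pa/m
Geostrophic speed: V_g = |∂P/∂n|/(fρ) = 5.52×10⁻³/(1.24×10⁻⁴ × 1.15) = 38.8 m/s
Around a low, centrifugal force acts outward with Coriolis, so pressure-gradient force balances both:
(1/ρ)|∂P/∂n| = fV + V²/R  →  V² + fR·V − fR·V_g = 0
With fR = 1.24×10⁻⁴ × 844×10³ m = 104 m/s:
V = [−fR + √((fR)² + 4 fR V_g)]/2 = [−104 + √(104² + 4×104×38.8)]/2 = 30.1 m/s
Subgeostrophic (V < V_g = 38.8 m/s), as expected around a low.

30.1 m s⁻¹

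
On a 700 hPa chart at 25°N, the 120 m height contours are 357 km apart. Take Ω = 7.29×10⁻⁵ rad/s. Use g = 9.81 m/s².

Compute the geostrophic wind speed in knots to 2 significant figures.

Coriolis parameter at 25°N:
f = 2Ω sin φ = 2 × 7.29×10⁻⁵ × sin 25° = 6.16×10⁻⁵ s⁻¹
Height gradient: |∂Z/∂n| = 120 m / 357000 m = 3.36×10⁻⁴
On a pressure surface, geostrophic balance gives V_g = (g/f)|∂Z/∂n|:
V_g = 9.81 × 3.36×10⁻⁴ / 6.16×10⁻⁵ = 53.5 m/s
Converting: 53.5 m/s × 1.944 = 100 knots

100 knots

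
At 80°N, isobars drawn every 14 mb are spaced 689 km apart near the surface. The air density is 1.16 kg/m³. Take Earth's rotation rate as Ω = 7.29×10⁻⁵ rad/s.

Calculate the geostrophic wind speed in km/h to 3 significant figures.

Coriolis parameter at 80°N:
f = 2Ω sin φ = 2 × 7.29×10⁻⁵ × sin 80° = 1.44×10⁻⁴ s⁻¹
Pressure gradient: |∂P/∂n| = 1400 Pa / 689000 m = 2.03×10⁻³ Pa/m
Geostrophic balance (pressure-gradient force = Coriolis force):
V_g = (1/(fρ)) |∂P/∂n| = 2.03×10⁻³ / (1.44×10⁻⁴ × 1.16) = 12.2 m/s
Converting: 12.2 m/s × 3.6 = 43.9 km/h

43.9 km/h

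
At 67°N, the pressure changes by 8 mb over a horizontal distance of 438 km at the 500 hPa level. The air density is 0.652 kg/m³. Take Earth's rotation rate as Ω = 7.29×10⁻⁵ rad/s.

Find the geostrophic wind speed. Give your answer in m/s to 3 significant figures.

20.9 m/s

Coriolis parameter at 67°N:
f = 2Ω sin φ = 2 × 7.29×10⁻⁵ × sin 67° = 1.34×10⁻⁴ s⁻¹
Pressure gradient: |∂P/∂n| = 800 Pa / 438000 m = 1.83×10⁻³ Pa/m
Geostrophic balance (pressure-gradient force = Coriolis force):
V_g = (1/(fρ)) |∂P/∂n| = 1.83×10⁻³ / (1.34×10⁻⁴ × 0.652) = 20.9 m/s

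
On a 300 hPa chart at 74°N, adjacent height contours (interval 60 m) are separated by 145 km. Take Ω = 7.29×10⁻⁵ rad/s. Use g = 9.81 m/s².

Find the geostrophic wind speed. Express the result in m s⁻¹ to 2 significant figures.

29 m s⁻¹

Coriolis parameter at 74°N:
f = 2Ω sin φ = 2 × 7.29×10⁻⁵ × sin 74° = 1.40×10⁻⁴ s⁻¹
Height gradient: |∂Z/∂n| = 60 m / 145000 m = 4.14×10⁻⁴
On a pressure surface, geostrophic balance gives V_g = (g/f)|∂Z/∂n|:
V_g = 9.81 × 4.14×10⁻⁴ / 1.40×10⁻⁴ = 29.0 m/s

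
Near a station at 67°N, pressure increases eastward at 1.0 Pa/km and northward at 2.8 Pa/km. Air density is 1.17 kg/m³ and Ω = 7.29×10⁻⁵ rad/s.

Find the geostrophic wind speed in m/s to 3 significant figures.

Coriolis parameter at 67°N:
f = 2Ω sin φ = 2 × 7.29×10⁻⁵ × sin 67° = 1.34×10⁻⁴ s⁻¹
Component geostrophic relations (x east, y north):
u_g = −(1/(fρ)) ∂P/∂y,  v_g = (1/(fρ)) ∂P/∂x
u_g = −(2.8×10⁻³)/(1.34×10⁻⁴ × 1.17) = −17.8 m/s;  v_g = (1.0×10⁻³)/(1.34×10⁻⁴ × 1.17) = 6.37 m/s
|V_g| = √(u_g² + v_g²) = 18.9 m/s

18.9 m/s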